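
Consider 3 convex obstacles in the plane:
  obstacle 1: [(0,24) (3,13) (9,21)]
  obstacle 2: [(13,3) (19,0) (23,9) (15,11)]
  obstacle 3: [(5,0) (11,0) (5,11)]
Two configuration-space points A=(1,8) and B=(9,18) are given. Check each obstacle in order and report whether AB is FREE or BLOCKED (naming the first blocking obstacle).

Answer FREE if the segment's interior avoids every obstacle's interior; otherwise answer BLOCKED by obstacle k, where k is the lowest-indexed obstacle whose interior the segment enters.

Obstacle 1 [(0,24) (3,13) (9,21)]:
  edge (0,24)–(3,13): clear
  edge (3,13)–(9,21): clear
  edge (9,21)–(0,24): clear
  midpoint (5,13) outside
  → clear
Obstacle 2 [(13,3) (19,0) (23,9) (15,11)]:
  edge (13,3)–(19,0): clear
  edge (19,0)–(23,9): clear
  edge (23,9)–(15,11): clear
  edge (15,11)–(13,3): clear
  midpoint (5,13) outside
  → clear
Obstacle 3 [(5,0) (11,0) (5,11)]:
  edge (5,0)–(11,0): clear
  edge (11,0)–(5,11): clear
  edge (5,11)–(5,0): clear
  midpoint (5,13) outside
  → clear

FREE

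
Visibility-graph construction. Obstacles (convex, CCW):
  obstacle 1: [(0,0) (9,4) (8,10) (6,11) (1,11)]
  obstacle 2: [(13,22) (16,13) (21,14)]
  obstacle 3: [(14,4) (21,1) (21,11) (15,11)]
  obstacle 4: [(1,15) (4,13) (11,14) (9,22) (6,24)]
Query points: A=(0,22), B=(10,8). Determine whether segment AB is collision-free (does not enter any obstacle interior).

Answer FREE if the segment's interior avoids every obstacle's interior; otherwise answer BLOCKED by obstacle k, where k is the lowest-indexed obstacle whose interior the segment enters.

Obstacle 1 [(0,0) (9,4) (8,10) (6,11) (1,11)]:
  edge (0,0)–(9,4): clear
  edge (9,4)–(8,10): clear
  edge (8,10)–(6,11): clear
  edge (6,11)–(1,11): clear
  edge (1,11)–(0,0): clear
  midpoint (5,15) outside
  → clear
Obstacle 2 [(13,22) (16,13) (21,14)]:
  edge (13,22)–(16,13): clear
  edge (16,13)–(21,14): clear
  edge (21,14)–(13,22): clear
  midpoint (5,15) outside
  → clear
Obstacle 3 [(14,4) (21,1) (21,11) (15,11)]:
  edge (14,4)–(21,1): clear
  edge (21,1)–(21,11): clear
  edge (21,11)–(15,11): clear
  edge (15,11)–(14,4): clear
  midpoint (5,15) outside
  → clear
Obstacle 4 [(1,15) (4,13) (11,14) (9,22) (6,24)]:
  edge (1,15)–(4,13): clear
  edge (4,13)–(11,14): crosses AB
  edge (11,14)–(9,22): clear
  edge (9,22)–(6,24): clear
  edge (6,24)–(1,15): crosses AB
  → BLOCKED

BLOCKED by obstacle 4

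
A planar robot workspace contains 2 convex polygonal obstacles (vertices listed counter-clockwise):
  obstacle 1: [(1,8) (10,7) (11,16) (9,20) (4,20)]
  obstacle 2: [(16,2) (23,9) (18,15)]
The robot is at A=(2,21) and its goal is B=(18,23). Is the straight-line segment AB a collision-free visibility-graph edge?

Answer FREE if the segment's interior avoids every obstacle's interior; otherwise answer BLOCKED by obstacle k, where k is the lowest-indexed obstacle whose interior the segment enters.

Obstacle 1 [(1,8) (10,7) (11,16) (9,20) (4,20)]:
  edge (1,8)–(10,7): clear
  edge (10,7)–(11,16): clear
  edge (11,16)–(9,20): clear
  edge (9,20)–(4,20): clear
  edge (4,20)–(1,8): clear
  midpoint (10,22) outside
  → clear
Obstacle 2 [(16,2) (23,9) (18,15)]:
  edge (16,2)–(23,9): clear
  edge (23,9)–(18,15): clear
  edge (18,15)–(16,2): clear
  midpoint (10,22) outside
  → clear

FREE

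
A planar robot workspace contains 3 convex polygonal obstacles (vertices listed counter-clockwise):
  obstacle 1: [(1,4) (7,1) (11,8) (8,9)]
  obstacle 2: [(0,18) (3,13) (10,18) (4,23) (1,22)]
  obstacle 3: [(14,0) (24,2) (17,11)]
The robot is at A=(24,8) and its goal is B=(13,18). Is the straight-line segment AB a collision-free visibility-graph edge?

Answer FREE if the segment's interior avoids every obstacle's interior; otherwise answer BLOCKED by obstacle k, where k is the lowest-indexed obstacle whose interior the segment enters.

FREE

Obstacle 1 [(1,4) (7,1) (11,8) (8,9)]:
  edge (1,4)–(7,1): clear
  edge (7,1)–(11,8): clear
  edge (11,8)–(8,9): clear
  edge (8,9)–(1,4): clear
  midpoint (37/2,13) outside
  → clear
Obstacle 2 [(0,18) (3,13) (10,18) (4,23) (1,22)]:
  edge (0,18)–(3,13): clear
  edge (3,13)–(10,18): clear
  edge (10,18)–(4,23): clear
  edge (4,23)–(1,22): clear
  edge (1,22)–(0,18): clear
  midpoint (37/2,13) outside
  → clear
Obstacle 3 [(14,0) (24,2) (17,11)]:
  edge (14,0)–(24,2): clear
  edge (24,2)–(17,11): clear
  edge (17,11)–(14,0): clear
  midpoint (37/2,13) outside
  → clear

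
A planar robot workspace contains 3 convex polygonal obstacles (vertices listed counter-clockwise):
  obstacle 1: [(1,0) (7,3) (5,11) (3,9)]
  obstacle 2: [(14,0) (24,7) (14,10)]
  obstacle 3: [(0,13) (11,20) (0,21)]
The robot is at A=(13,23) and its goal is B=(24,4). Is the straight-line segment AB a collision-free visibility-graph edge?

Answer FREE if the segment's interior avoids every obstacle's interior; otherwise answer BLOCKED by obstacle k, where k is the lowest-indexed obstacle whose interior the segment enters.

BLOCKED by obstacle 2

Obstacle 1 [(1,0) (7,3) (5,11) (3,9)]:
  edge (1,0)–(7,3): clear
  edge (7,3)–(5,11): clear
  edge (5,11)–(3,9): clear
  edge (3,9)–(1,0): clear
  midpoint (37/2,27/2) outside
  → clear
Obstacle 2 [(14,0) (24,7) (14,10)]:
  edge (14,0)–(24,7): crosses AB
  edge (24,7)–(14,10): crosses AB
  edge (14,10)–(14,0): clear
  → BLOCKED
Obstacle 3 [(0,13) (11,20) (0,21)]:
  edge (0,13)–(11,20): clear
  edge (11,20)–(0,21): clear
  edge (0,21)–(0,13): clear
  midpoint (37/2,27/2) outside
  → clear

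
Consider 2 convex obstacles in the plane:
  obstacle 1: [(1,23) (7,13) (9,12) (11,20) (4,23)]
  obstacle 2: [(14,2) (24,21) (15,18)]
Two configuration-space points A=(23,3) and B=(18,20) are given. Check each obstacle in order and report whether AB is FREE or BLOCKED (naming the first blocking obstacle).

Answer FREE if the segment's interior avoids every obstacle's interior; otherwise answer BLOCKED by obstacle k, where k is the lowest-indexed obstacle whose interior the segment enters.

Obstacle 1 [(1,23) (7,13) (9,12) (11,20) (4,23)]:
  edge (1,23)–(7,13): clear
  edge (7,13)–(9,12): clear
  edge (9,12)–(11,20): clear
  edge (11,20)–(4,23): clear
  edge (4,23)–(1,23): clear
  midpoint (41/2,23/2) outside
  → clear
Obstacle 2 [(14,2) (24,21) (15,18)]:
  edge (14,2)–(24,21): crosses AB
  edge (24,21)–(15,18): crosses AB
  edge (15,18)–(14,2): clear
  → BLOCKED

BLOCKED by obstacle 2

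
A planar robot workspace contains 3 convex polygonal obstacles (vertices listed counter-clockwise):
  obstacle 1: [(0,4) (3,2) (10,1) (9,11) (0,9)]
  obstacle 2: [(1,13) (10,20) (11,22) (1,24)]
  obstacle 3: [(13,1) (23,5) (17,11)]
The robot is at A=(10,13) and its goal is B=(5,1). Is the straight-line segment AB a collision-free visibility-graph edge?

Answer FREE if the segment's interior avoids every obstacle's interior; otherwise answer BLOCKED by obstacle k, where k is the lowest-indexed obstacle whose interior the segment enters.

Obstacle 1 [(0,4) (3,2) (10,1) (9,11) (0,9)]:
  edge (0,4)–(3,2): clear
  edge (3,2)–(10,1): crosses AB
  edge (10,1)–(9,11): crosses AB
  edge (9,11)–(0,9): clear
  edge (0,9)–(0,4): clear
  → BLOCKED
Obstacle 2 [(1,13) (10,20) (11,22) (1,24)]:
  edge (1,13)–(10,20): clear
  edge (10,20)–(11,22): clear
  edge (11,22)–(1,24): clear
  edge (1,24)–(1,13): clear
  midpoint (15/2,7) outside
  → clear
Obstacle 3 [(13,1) (23,5) (17,11)]:
  edge (13,1)–(23,5): clear
  edge (23,5)–(17,11): clear
  edge (17,11)–(13,1): clear
  midpoint (15/2,7) outside
  → clear

BLOCKED by obstacle 1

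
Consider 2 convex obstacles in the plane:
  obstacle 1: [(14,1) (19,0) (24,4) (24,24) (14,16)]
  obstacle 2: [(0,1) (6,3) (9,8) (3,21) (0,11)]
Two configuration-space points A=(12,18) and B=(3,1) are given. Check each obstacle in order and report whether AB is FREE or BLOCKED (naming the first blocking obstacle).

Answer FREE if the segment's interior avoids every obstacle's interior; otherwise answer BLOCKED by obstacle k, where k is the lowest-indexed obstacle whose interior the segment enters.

Obstacle 1 [(14,1) (19,0) (24,4) (24,24) (14,16)]:
  edge (14,1)–(19,0): clear
  edge (19,0)–(24,4): clear
  edge (24,4)–(24,24): clear
  edge (24,24)–(14,16): clear
  edge (14,16)–(14,1): clear
  midpoint (15/2,19/2) outside
  → clear
Obstacle 2 [(0,1) (6,3) (9,8) (3,21) (0,11)]:
  edge (0,1)–(6,3): crosses AB
  edge (6,3)–(9,8): clear
  edge (9,8)–(3,21): crosses AB
  edge (3,21)–(0,11): clear
  edge (0,11)–(0,1): clear
  → BLOCKED

BLOCKED by obstacle 2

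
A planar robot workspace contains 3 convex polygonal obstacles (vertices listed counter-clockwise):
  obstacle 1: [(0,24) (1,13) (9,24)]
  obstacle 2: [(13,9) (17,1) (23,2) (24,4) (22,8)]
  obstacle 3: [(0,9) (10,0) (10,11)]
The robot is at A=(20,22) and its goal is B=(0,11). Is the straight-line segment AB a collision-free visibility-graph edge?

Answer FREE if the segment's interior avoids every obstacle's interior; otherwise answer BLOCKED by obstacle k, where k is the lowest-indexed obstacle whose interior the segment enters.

FREE

Obstacle 1 [(0,24) (1,13) (9,24)]:
  edge (0,24)–(1,13): clear
  edge (1,13)–(9,24): clear
  edge (9,24)–(0,24): clear
  midpoint (10,33/2) outside
  → clear
Obstacle 2 [(13,9) (17,1) (23,2) (24,4) (22,8)]:
  edge (13,9)–(17,1): clear
  edge (17,1)–(23,2): clear
  edge (23,2)–(24,4): clear
  edge (24,4)–(22,8): clear
  edge (22,8)–(13,9): clear
  midpoint (10,33/2) outside
  → clear
Obstacle 3 [(0,9) (10,0) (10,11)]:
  edge (0,9)–(10,0): clear
  edge (10,0)–(10,11): clear
  edge (10,11)–(0,9): clear
  midpoint (10,33/2) outside
  → clear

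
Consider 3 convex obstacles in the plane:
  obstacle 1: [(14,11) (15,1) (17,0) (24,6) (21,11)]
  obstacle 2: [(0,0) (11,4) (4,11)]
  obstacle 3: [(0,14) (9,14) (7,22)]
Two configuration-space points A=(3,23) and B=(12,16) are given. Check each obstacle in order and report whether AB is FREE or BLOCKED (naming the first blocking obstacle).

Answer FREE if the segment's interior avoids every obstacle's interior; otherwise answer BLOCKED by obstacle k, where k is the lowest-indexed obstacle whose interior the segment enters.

Obstacle 1 [(14,11) (15,1) (17,0) (24,6) (21,11)]:
  edge (14,11)–(15,1): clear
  edge (15,1)–(17,0): clear
  edge (17,0)–(24,6): clear
  edge (24,6)–(21,11): clear
  edge (21,11)–(14,11): clear
  midpoint (15/2,39/2) outside
  → clear
Obstacle 2 [(0,0) (11,4) (4,11)]:
  edge (0,0)–(11,4): clear
  edge (11,4)–(4,11): clear
  edge (4,11)–(0,0): clear
  midpoint (15/2,39/2) outside
  → clear
Obstacle 3 [(0,14) (9,14) (7,22)]:
  edge (0,14)–(9,14): clear
  edge (9,14)–(7,22): crosses AB
  edge (7,22)–(0,14): crosses AB
  → BLOCKED

BLOCKED by obstacle 3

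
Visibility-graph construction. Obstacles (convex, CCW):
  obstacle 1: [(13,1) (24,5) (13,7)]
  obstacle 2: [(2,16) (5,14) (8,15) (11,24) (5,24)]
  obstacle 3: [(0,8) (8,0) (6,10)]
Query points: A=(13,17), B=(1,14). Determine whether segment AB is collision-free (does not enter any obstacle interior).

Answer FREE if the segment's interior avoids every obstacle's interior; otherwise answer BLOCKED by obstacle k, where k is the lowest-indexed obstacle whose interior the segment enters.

BLOCKED by obstacle 2

Obstacle 1 [(13,1) (24,5) (13,7)]:
  edge (13,1)–(24,5): clear
  edge (24,5)–(13,7): clear
  edge (13,7)–(13,1): clear
  midpoint (7,31/2) outside
  → clear
Obstacle 2 [(2,16) (5,14) (8,15) (11,24) (5,24)]:
  edge (2,16)–(5,14): crosses AB
  edge (5,14)–(8,15): clear
  edge (8,15)–(11,24): crosses AB
  edge (11,24)–(5,24): clear
  edge (5,24)–(2,16): clear
  → BLOCKED
Obstacle 3 [(0,8) (8,0) (6,10)]:
  edge (0,8)–(8,0): clear
  edge (8,0)–(6,10): clear
  edge (6,10)–(0,8): clear
  midpoint (7,31/2) outside
  → clear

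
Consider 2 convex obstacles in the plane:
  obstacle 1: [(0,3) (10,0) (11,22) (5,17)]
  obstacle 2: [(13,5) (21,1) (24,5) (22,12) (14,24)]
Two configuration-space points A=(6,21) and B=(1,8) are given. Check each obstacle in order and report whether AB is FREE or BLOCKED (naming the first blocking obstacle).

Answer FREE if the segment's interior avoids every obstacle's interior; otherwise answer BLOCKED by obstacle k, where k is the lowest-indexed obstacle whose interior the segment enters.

FREE

Obstacle 1 [(0,3) (10,0) (11,22) (5,17)]:
  edge (0,3)–(10,0): clear
  edge (10,0)–(11,22): clear
  edge (11,22)–(5,17): clear
  edge (5,17)–(0,3): clear
  midpoint (7/2,29/2) outside
  → clear
Obstacle 2 [(13,5) (21,1) (24,5) (22,12) (14,24)]:
  edge (13,5)–(21,1): clear
  edge (21,1)–(24,5): clear
  edge (24,5)–(22,12): clear
  edge (22,12)–(14,24): clear
  edge (14,24)–(13,5): clear
  midpoint (7/2,29/2) outside
  → clear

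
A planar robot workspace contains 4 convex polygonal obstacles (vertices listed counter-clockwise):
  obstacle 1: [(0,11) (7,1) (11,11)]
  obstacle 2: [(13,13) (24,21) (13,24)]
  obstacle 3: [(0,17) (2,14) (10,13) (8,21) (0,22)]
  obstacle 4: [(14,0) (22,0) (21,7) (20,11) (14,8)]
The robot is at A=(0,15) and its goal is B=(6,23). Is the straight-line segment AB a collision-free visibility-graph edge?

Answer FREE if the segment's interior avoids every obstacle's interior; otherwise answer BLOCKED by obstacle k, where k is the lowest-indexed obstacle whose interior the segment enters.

Obstacle 1 [(0,11) (7,1) (11,11)]:
  edge (0,11)–(7,1): clear
  edge (7,1)–(11,11): clear
  edge (11,11)–(0,11): clear
  midpoint (3,19) outside
  → clear
Obstacle 2 [(13,13) (24,21) (13,24)]:
  edge (13,13)–(24,21): clear
  edge (24,21)–(13,24): clear
  edge (13,24)–(13,13): clear
  midpoint (3,19) outside
  → clear
Obstacle 3 [(0,17) (2,14) (10,13) (8,21) (0,22)]:
  edge (0,17)–(2,14): crosses AB
  edge (2,14)–(10,13): clear
  edge (10,13)–(8,21): clear
  edge (8,21)–(0,22): crosses AB
  edge (0,22)–(0,17): clear
  → BLOCKED
Obstacle 4 [(14,0) (22,0) (21,7) (20,11) (14,8)]:
  edge (14,0)–(22,0): clear
  edge (22,0)–(21,7): clear
  edge (21,7)–(20,11): clear
  edge (20,11)–(14,8): clear
  edge (14,8)–(14,0): clear
  midpoint (3,19) outside
  → clear

BLOCKED by obstacle 3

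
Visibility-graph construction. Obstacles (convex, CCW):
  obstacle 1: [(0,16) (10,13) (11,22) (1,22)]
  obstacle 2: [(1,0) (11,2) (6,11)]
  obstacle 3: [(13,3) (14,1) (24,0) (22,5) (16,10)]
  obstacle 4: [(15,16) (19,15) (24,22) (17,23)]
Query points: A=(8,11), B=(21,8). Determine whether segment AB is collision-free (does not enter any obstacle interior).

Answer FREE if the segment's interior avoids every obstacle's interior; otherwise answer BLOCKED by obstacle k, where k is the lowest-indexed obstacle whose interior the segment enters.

Obstacle 1 [(0,16) (10,13) (11,22) (1,22)]:
  edge (0,16)–(10,13): clear
  edge (10,13)–(11,22): clear
  edge (11,22)–(1,22): clear
  edge (1,22)–(0,16): clear
  midpoint (29/2,19/2) outside
  → clear
Obstacle 2 [(1,0) (11,2) (6,11)]:
  edge (1,0)–(11,2): clear
  edge (11,2)–(6,11): clear
  edge (6,11)–(1,0): clear
  midpoint (29/2,19/2) outside
  → clear
Obstacle 3 [(13,3) (14,1) (24,0) (22,5) (16,10)]:
  edge (13,3)–(14,1): clear
  edge (14,1)–(24,0): clear
  edge (24,0)–(22,5): clear
  edge (22,5)–(16,10): crosses AB
  edge (16,10)–(13,3): crosses AB
  → BLOCKED
Obstacle 4 [(15,16) (19,15) (24,22) (17,23)]:
  edge (15,16)–(19,15): clear
  edge (19,15)–(24,22): clear
  edge (24,22)–(17,23): clear
  edge (17,23)–(15,16): clear
  midpoint (29/2,19/2) outside
  → clear

BLOCKED by obstacle 3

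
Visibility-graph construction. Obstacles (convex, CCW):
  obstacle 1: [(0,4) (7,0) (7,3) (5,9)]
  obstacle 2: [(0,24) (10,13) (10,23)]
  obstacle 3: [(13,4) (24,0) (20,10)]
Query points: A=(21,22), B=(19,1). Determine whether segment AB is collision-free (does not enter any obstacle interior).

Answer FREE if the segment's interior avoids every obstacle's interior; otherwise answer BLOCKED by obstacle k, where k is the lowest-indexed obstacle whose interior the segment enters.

Obstacle 1 [(0,4) (7,0) (7,3) (5,9)]:
  edge (0,4)–(7,0): clear
  edge (7,0)–(7,3): clear
  edge (7,3)–(5,9): clear
  edge (5,9)–(0,4): clear
  midpoint (20,23/2) outside
  → clear
Obstacle 2 [(0,24) (10,13) (10,23)]:
  edge (0,24)–(10,13): clear
  edge (10,13)–(10,23): clear
  edge (10,23)–(0,24): clear
  midpoint (20,23/2) outside
  → clear
Obstacle 3 [(13,4) (24,0) (20,10)]:
  edge (13,4)–(24,0): crosses AB
  edge (24,0)–(20,10): clear
  edge (20,10)–(13,4): crosses AB
  → BLOCKED

BLOCKED by obstacle 3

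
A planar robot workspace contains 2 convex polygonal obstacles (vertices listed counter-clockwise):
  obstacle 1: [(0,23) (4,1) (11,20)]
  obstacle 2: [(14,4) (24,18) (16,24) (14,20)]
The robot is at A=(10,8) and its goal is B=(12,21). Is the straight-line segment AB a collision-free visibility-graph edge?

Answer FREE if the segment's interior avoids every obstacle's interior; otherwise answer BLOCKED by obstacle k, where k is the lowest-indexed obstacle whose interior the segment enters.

FREE

Obstacle 1 [(0,23) (4,1) (11,20)]:
  edge (0,23)–(4,1): clear
  edge (4,1)–(11,20): clear
  edge (11,20)–(0,23): clear
  midpoint (11,29/2) outside
  → clear
Obstacle 2 [(14,4) (24,18) (16,24) (14,20)]:
  edge (14,4)–(24,18): clear
  edge (24,18)–(16,24): clear
  edge (16,24)–(14,20): clear
  edge (14,20)–(14,4): clear
  midpoint (11,29/2) outside
  → clear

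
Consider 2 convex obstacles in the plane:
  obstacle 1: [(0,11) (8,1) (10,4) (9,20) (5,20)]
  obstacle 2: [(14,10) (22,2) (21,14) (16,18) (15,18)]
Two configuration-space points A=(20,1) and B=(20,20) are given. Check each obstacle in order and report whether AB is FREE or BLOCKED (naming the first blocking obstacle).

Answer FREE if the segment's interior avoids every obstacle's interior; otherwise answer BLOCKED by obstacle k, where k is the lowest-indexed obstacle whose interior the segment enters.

Obstacle 1 [(0,11) (8,1) (10,4) (9,20) (5,20)]:
  edge (0,11)–(8,1): clear
  edge (8,1)–(10,4): clear
  edge (10,4)–(9,20): clear
  edge (9,20)–(5,20): clear
  edge (5,20)–(0,11): clear
  midpoint (20,21/2) outside
  → clear
Obstacle 2 [(14,10) (22,2) (21,14) (16,18) (15,18)]:
  edge (14,10)–(22,2): crosses AB
  edge (22,2)–(21,14): clear
  edge (21,14)–(16,18): crosses AB
  edge (16,18)–(15,18): clear
  edge (15,18)–(14,10): clear
  → BLOCKED

BLOCKED by obstacle 2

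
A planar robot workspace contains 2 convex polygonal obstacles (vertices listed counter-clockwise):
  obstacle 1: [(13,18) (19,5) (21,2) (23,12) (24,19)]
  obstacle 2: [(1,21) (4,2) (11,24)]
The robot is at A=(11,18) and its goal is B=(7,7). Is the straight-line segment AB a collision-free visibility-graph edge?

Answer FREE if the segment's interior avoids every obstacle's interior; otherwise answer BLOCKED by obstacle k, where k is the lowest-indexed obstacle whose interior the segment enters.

FREE

Obstacle 1 [(13,18) (19,5) (21,2) (23,12) (24,19)]:
  edge (13,18)–(19,5): clear
  edge (19,5)–(21,2): clear
  edge (21,2)–(23,12): clear
  edge (23,12)–(24,19): clear
  edge (24,19)–(13,18): clear
  midpoint (9,25/2) outside
  → clear
Obstacle 2 [(1,21) (4,2) (11,24)]:
  edge (1,21)–(4,2): clear
  edge (4,2)–(11,24): clear
  edge (11,24)–(1,21): clear
  midpoint (9,25/2) outside
  → clear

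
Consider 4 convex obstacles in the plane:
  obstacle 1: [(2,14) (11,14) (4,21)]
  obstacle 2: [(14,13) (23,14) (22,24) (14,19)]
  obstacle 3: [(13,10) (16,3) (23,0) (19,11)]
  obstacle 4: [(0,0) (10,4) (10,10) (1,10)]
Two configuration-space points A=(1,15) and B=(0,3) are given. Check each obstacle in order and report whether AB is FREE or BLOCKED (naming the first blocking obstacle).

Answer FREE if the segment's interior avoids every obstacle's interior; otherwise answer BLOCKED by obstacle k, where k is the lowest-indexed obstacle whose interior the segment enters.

Obstacle 1 [(2,14) (11,14) (4,21)]:
  edge (2,14)–(11,14): clear
  edge (11,14)–(4,21): clear
  edge (4,21)–(2,14): clear
  midpoint (1/2,9) outside
  → clear
Obstacle 2 [(14,13) (23,14) (22,24) (14,19)]:
  edge (14,13)–(23,14): clear
  edge (23,14)–(22,24): clear
  edge (22,24)–(14,19): clear
  edge (14,19)–(14,13): clear
  midpoint (1/2,9) outside
  → clear
Obstacle 3 [(13,10) (16,3) (23,0) (19,11)]:
  edge (13,10)–(16,3): clear
  edge (16,3)–(23,0): clear
  edge (23,0)–(19,11): clear
  edge (19,11)–(13,10): clear
  midpoint (1/2,9) outside
  → clear
Obstacle 4 [(0,0) (10,4) (10,10) (1,10)]:
  edge (0,0)–(10,4): clear
  edge (10,4)–(10,10): clear
  edge (10,10)–(1,10): clear
  edge (1,10)–(0,0): clear
  midpoint (1/2,9) outside
  → clear

FREE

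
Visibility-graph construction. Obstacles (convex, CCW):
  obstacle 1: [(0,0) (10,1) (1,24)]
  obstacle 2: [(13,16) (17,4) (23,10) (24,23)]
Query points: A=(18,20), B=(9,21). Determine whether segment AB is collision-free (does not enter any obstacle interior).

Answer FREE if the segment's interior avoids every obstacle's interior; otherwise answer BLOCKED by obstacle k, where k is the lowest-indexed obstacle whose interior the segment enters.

Obstacle 1 [(0,0) (10,1) (1,24)]:
  edge (0,0)–(10,1): clear
  edge (10,1)–(1,24): clear
  edge (1,24)–(0,0): clear
  midpoint (27/2,41/2) outside
  → clear
Obstacle 2 [(13,16) (17,4) (23,10) (24,23)]:
  edge (13,16)–(17,4): clear
  edge (17,4)–(23,10): clear
  edge (23,10)–(24,23): clear
  edge (24,23)–(13,16): clear
  midpoint (27/2,41/2) outside
  → clear

FREE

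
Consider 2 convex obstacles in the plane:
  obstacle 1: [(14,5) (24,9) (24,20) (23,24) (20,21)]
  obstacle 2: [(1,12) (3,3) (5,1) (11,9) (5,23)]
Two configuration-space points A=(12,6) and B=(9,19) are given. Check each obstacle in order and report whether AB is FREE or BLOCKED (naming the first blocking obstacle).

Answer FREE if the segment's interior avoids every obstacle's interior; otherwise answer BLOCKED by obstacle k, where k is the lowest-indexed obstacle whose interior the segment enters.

Obstacle 1 [(14,5) (24,9) (24,20) (23,24) (20,21)]:
  edge (14,5)–(24,9): clear
  edge (24,9)–(24,20): clear
  edge (24,20)–(23,24): clear
  edge (23,24)–(20,21): clear
  edge (20,21)–(14,5): clear
  midpoint (21/2,25/2) outside
  → clear
Obstacle 2 [(1,12) (3,3) (5,1) (11,9) (5,23)]:
  edge (1,12)–(3,3): clear
  edge (3,3)–(5,1): clear
  edge (5,1)–(11,9): clear
  edge (11,9)–(5,23): clear
  edge (5,23)–(1,12): clear
  midpoint (21/2,25/2) outside
  → clear

FREE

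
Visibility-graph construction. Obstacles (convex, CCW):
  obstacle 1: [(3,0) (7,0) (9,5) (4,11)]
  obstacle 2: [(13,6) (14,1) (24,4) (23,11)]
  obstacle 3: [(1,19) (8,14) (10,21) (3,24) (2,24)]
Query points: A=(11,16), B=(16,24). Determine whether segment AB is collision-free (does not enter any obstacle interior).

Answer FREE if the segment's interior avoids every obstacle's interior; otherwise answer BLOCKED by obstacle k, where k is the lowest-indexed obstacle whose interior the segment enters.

Obstacle 1 [(3,0) (7,0) (9,5) (4,11)]:
  edge (3,0)–(7,0): clear
  edge (7,0)–(9,5): clear
  edge (9,5)–(4,11): clear
  edge (4,11)–(3,0): clear
  midpoint (27/2,20) outside
  → clear
Obstacle 2 [(13,6) (14,1) (24,4) (23,11)]:
  edge (13,6)–(14,1): clear
  edge (14,1)–(24,4): clear
  edge (24,4)–(23,11): clear
  edge (23,11)–(13,6): clear
  midpoint (27/2,20) outside
  → clear
Obstacle 3 [(1,19) (8,14) (10,21) (3,24) (2,24)]:
  edge (1,19)–(8,14): clear
  edge (8,14)–(10,21): clear
  edge (10,21)–(3,24): clear
  edge (3,24)–(2,24): clear
  edge (2,24)–(1,19): clear
  midpoint (27/2,20) outside
  → clear

FREE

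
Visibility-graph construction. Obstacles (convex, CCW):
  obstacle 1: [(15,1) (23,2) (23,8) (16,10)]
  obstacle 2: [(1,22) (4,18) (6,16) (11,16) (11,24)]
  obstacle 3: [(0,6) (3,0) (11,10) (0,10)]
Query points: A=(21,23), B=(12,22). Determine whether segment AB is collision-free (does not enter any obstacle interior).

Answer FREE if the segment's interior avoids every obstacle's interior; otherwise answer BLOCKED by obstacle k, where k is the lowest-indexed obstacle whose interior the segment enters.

Obstacle 1 [(15,1) (23,2) (23,8) (16,10)]:
  edge (15,1)–(23,2): clear
  edge (23,2)–(23,8): clear
  edge (23,8)–(16,10): clear
  edge (16,10)–(15,1): clear
  midpoint (33/2,45/2) outside
  → clear
Obstacle 2 [(1,22) (4,18) (6,16) (11,16) (11,24)]:
  edge (1,22)–(4,18): clear
  edge (4,18)–(6,16): clear
  edge (6,16)–(11,16): clear
  edge (11,16)–(11,24): clear
  edge (11,24)–(1,22): clear
  midpoint (33/2,45/2) outside
  → clear
Obstacle 3 [(0,6) (3,0) (11,10) (0,10)]:
  edge (0,6)–(3,0): clear
  edge (3,0)–(11,10): clear
  edge (11,10)–(0,10): clear
  edge (0,10)–(0,6): clear
  midpoint (33/2,45/2) outside
  → clear

FREE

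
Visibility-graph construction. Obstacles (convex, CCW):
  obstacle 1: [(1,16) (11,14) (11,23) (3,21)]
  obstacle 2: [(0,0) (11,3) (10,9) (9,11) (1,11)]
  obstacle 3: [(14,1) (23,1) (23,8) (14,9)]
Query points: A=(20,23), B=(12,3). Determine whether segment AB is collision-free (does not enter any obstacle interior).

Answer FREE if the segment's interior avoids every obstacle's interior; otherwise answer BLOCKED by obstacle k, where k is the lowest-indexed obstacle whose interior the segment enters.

Obstacle 1 [(1,16) (11,14) (11,23) (3,21)]:
  edge (1,16)–(11,14): clear
  edge (11,14)–(11,23): clear
  edge (11,23)–(3,21): clear
  edge (3,21)–(1,16): clear
  midpoint (16,13) outside
  → clear
Obstacle 2 [(0,0) (11,3) (10,9) (9,11) (1,11)]:
  edge (0,0)–(11,3): clear
  edge (11,3)–(10,9): clear
  edge (10,9)–(9,11): clear
  edge (9,11)–(1,11): clear
  edge (1,11)–(0,0): clear
  midpoint (16,13) outside
  → clear
Obstacle 3 [(14,1) (23,1) (23,8) (14,9)]:
  edge (14,1)–(23,1): clear
  edge (23,1)–(23,8): clear
  edge (23,8)–(14,9): crosses AB
  edge (14,9)–(14,1): crosses AB
  → BLOCKED

BLOCKED by obstacle 3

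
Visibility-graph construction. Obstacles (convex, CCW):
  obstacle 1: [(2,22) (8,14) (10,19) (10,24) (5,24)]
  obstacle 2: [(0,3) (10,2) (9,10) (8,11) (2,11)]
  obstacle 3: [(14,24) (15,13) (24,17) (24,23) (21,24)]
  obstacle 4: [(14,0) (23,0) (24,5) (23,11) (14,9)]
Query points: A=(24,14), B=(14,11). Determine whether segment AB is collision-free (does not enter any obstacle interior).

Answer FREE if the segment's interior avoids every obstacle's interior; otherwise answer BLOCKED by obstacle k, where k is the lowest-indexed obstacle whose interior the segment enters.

Obstacle 1 [(2,22) (8,14) (10,19) (10,24) (5,24)]:
  edge (2,22)–(8,14): clear
  edge (8,14)–(10,19): clear
  edge (10,19)–(10,24): clear
  edge (10,24)–(5,24): clear
  edge (5,24)–(2,22): clear
  midpoint (19,25/2) outside
  → clear
Obstacle 2 [(0,3) (10,2) (9,10) (8,11) (2,11)]:
  edge (0,3)–(10,2): clear
  edge (10,2)–(9,10): clear
  edge (9,10)–(8,11): clear
  edge (8,11)–(2,11): clear
  edge (2,11)–(0,3): clear
  midpoint (19,25/2) outside
  → clear
Obstacle 3 [(14,24) (15,13) (24,17) (24,23) (21,24)]:
  edge (14,24)–(15,13): clear
  edge (15,13)–(24,17): clear
  edge (24,17)–(24,23): clear
  edge (24,23)–(21,24): clear
  edge (21,24)–(14,24): clear
  midpoint (19,25/2) outside
  → clear
Obstacle 4 [(14,0) (23,0) (24,5) (23,11) (14,9)]:
  edge (14,0)–(23,0): clear
  edge (23,0)–(24,5): clear
  edge (24,5)–(23,11): clear
  edge (23,11)–(14,9): clear
  edge (14,9)–(14,0): clear
  midpoint (19,25/2) outside
  → clear

FREE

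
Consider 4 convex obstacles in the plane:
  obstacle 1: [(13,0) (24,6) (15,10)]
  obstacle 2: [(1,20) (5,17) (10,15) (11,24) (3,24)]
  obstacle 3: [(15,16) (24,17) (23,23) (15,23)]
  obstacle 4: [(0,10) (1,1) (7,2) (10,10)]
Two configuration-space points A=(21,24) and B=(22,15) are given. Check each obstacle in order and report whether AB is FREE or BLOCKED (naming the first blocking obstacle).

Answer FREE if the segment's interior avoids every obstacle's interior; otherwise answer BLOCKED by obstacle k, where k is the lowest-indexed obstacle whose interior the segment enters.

BLOCKED by obstacle 3

Obstacle 1 [(13,0) (24,6) (15,10)]:
  edge (13,0)–(24,6): clear
  edge (24,6)–(15,10): clear
  edge (15,10)–(13,0): clear
  midpoint (43/2,39/2) outside
  → clear
Obstacle 2 [(1,20) (5,17) (10,15) (11,24) (3,24)]:
  edge (1,20)–(5,17): clear
  edge (5,17)–(10,15): clear
  edge (10,15)–(11,24): clear
  edge (11,24)–(3,24): clear
  edge (3,24)–(1,20): clear
  midpoint (43/2,39/2) outside
  → clear
Obstacle 3 [(15,16) (24,17) (23,23) (15,23)]:
  edge (15,16)–(24,17): crosses AB
  edge (24,17)–(23,23): clear
  edge (23,23)–(15,23): crosses AB
  edge (15,23)–(15,16): clear
  → BLOCKED
Obstacle 4 [(0,10) (1,1) (7,2) (10,10)]:
  edge (0,10)–(1,1): clear
  edge (1,1)–(7,2): clear
  edge (7,2)–(10,10): clear
  edge (10,10)–(0,10): clear
  midpoint (43/2,39/2) outside
  → clear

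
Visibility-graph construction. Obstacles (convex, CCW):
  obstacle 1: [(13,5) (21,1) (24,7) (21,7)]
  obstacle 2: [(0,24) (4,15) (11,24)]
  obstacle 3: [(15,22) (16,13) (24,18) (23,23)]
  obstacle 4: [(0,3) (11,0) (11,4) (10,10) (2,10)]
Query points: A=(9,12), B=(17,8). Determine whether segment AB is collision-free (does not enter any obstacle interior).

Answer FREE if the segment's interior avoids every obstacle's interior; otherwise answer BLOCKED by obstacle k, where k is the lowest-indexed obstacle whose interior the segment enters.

FREE

Obstacle 1 [(13,5) (21,1) (24,7) (21,7)]:
  edge (13,5)–(21,1): clear
  edge (21,1)–(24,7): clear
  edge (24,7)–(21,7): clear
  edge (21,7)–(13,5): clear
  midpoint (13,10) outside
  → clear
Obstacle 2 [(0,24) (4,15) (11,24)]:
  edge (0,24)–(4,15): clear
  edge (4,15)–(11,24): clear
  edge (11,24)–(0,24): clear
  midpoint (13,10) outside
  → clear
Obstacle 3 [(15,22) (16,13) (24,18) (23,23)]:
  edge (15,22)–(16,13): clear
  edge (16,13)–(24,18): clear
  edge (24,18)–(23,23): clear
  edge (23,23)–(15,22): clear
  midpoint (13,10) outside
  → clear
Obstacle 4 [(0,3) (11,0) (11,4) (10,10) (2,10)]:
  edge (0,3)–(11,0): clear
  edge (11,0)–(11,4): clear
  edge (11,4)–(10,10): clear
  edge (10,10)–(2,10): clear
  edge (2,10)–(0,3): clear
  midpoint (13,10) outside
  → clear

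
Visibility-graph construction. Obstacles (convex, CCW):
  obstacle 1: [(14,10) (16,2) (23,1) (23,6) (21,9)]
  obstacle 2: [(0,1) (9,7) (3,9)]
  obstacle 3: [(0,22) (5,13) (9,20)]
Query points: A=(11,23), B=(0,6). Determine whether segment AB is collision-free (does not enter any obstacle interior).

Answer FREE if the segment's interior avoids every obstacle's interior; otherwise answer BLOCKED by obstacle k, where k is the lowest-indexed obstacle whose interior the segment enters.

Obstacle 1 [(14,10) (16,2) (23,1) (23,6) (21,9)]:
  edge (14,10)–(16,2): clear
  edge (16,2)–(23,1): clear
  edge (23,1)–(23,6): clear
  edge (23,6)–(21,9): clear
  edge (21,9)–(14,10): clear
  midpoint (11/2,29/2) outside
  → clear
Obstacle 2 [(0,1) (9,7) (3,9)]:
  edge (0,1)–(9,7): clear
  edge (9,7)–(3,9): clear
  edge (3,9)–(0,1): clear
  midpoint (11/2,29/2) outside
  → clear
Obstacle 3 [(0,22) (5,13) (9,20)]:
  edge (0,22)–(5,13): crosses AB
  edge (5,13)–(9,20): crosses AB
  edge (9,20)–(0,22): clear
  → BLOCKED

BLOCKED by obstacle 3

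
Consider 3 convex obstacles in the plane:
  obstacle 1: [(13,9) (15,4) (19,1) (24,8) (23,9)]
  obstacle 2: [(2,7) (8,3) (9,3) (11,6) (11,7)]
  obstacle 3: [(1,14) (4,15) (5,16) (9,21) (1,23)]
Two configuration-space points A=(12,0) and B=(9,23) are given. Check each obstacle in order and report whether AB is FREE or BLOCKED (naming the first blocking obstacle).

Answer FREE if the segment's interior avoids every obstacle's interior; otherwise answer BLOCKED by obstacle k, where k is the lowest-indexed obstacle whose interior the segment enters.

Obstacle 1 [(13,9) (15,4) (19,1) (24,8) (23,9)]:
  edge (13,9)–(15,4): clear
  edge (15,4)–(19,1): clear
  edge (19,1)–(24,8): clear
  edge (24,8)–(23,9): clear
  edge (23,9)–(13,9): clear
  midpoint (21/2,23/2) outside
  → clear
Obstacle 2 [(2,7) (8,3) (9,3) (11,6) (11,7)]:
  edge (2,7)–(8,3): clear
  edge (8,3)–(9,3): clear
  edge (9,3)–(11,6): clear
  edge (11,6)–(11,7): clear
  edge (11,7)–(2,7): clear
  midpoint (21/2,23/2) outside
  → clear
Obstacle 3 [(1,14) (4,15) (5,16) (9,21) (1,23)]:
  edge (1,14)–(4,15): clear
  edge (4,15)–(5,16): clear
  edge (5,16)–(9,21): clear
  edge (9,21)–(1,23): clear
  edge (1,23)–(1,14): clear
  midpoint (21/2,23/2) outside
  → clear

FREE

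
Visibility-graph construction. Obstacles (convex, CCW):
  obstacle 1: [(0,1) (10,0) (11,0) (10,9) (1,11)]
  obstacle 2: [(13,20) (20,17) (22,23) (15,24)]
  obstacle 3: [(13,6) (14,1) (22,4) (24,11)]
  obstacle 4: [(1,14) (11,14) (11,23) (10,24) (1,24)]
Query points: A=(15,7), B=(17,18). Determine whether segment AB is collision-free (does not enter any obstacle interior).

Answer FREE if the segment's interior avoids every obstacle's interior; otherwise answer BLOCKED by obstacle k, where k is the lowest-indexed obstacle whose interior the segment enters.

FREE

Obstacle 1 [(0,1) (10,0) (11,0) (10,9) (1,11)]:
  edge (0,1)–(10,0): clear
  edge (10,0)–(11,0): clear
  edge (11,0)–(10,9): clear
  edge (10,9)–(1,11): clear
  edge (1,11)–(0,1): clear
  midpoint (16,25/2) outside
  → clear
Obstacle 2 [(13,20) (20,17) (22,23) (15,24)]:
  edge (13,20)–(20,17): clear
  edge (20,17)–(22,23): clear
  edge (22,23)–(15,24): clear
  edge (15,24)–(13,20): clear
  midpoint (16,25/2) outside
  → clear
Obstacle 3 [(13,6) (14,1) (22,4) (24,11)]:
  edge (13,6)–(14,1): clear
  edge (14,1)–(22,4): clear
  edge (22,4)–(24,11): clear
  edge (24,11)–(13,6): clear
  midpoint (16,25/2) outside
  → clear
Obstacle 4 [(1,14) (11,14) (11,23) (10,24) (1,24)]:
  edge (1,14)–(11,14): clear
  edge (11,14)–(11,23): clear
  edge (11,23)–(10,24): clear
  edge (10,24)–(1,24): clear
  edge (1,24)–(1,14): clear
  midpoint (16,25/2) outside
  → clear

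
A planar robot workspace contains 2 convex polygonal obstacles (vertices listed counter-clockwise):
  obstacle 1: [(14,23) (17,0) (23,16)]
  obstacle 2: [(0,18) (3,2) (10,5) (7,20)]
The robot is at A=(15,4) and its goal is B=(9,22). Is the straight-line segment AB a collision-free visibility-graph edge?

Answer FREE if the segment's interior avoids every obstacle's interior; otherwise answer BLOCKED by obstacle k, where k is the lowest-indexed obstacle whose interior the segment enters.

FREE

Obstacle 1 [(14,23) (17,0) (23,16)]:
  edge (14,23)–(17,0): clear
  edge (17,0)–(23,16): clear
  edge (23,16)–(14,23): clear
  midpoint (12,13) outside
  → clear
Obstacle 2 [(0,18) (3,2) (10,5) (7,20)]:
  edge (0,18)–(3,2): clear
  edge (3,2)–(10,5): clear
  edge (10,5)–(7,20): clear
  edge (7,20)–(0,18): clear
  midpoint (12,13) outside
  → clear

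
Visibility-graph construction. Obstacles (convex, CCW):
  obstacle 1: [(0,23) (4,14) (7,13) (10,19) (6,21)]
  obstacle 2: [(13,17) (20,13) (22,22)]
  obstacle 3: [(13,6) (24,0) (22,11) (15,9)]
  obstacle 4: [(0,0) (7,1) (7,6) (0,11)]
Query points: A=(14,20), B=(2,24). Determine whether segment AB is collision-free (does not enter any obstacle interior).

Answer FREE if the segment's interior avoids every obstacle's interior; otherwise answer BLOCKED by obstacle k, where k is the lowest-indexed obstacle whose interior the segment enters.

FREE

Obstacle 1 [(0,23) (4,14) (7,13) (10,19) (6,21)]:
  edge (0,23)–(4,14): clear
  edge (4,14)–(7,13): clear
  edge (7,13)–(10,19): clear
  edge (10,19)–(6,21): clear
  edge (6,21)–(0,23): clear
  midpoint (8,22) outside
  → clear
Obstacle 2 [(13,17) (20,13) (22,22)]:
  edge (13,17)–(20,13): clear
  edge (20,13)–(22,22): clear
  edge (22,22)–(13,17): clear
  midpoint (8,22) outside
  → clear
Obstacle 3 [(13,6) (24,0) (22,11) (15,9)]:
  edge (13,6)–(24,0): clear
  edge (24,0)–(22,11): clear
  edge (22,11)–(15,9): clear
  edge (15,9)–(13,6): clear
  midpoint (8,22) outside
  → clear
Obstacle 4 [(0,0) (7,1) (7,6) (0,11)]:
  edge (0,0)–(7,1): clear
  edge (7,1)–(7,6): clear
  edge (7,6)–(0,11): clear
  edge (0,11)–(0,0): clear
  midpoint (8,22) outside
  → clear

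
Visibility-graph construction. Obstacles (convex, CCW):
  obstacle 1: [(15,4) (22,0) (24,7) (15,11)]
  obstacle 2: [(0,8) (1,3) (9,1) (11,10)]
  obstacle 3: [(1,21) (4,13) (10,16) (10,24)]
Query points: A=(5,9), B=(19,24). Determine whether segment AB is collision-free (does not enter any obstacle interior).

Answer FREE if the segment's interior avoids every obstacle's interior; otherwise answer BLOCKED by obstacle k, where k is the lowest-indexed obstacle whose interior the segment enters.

Obstacle 1 [(15,4) (22,0) (24,7) (15,11)]:
  edge (15,4)–(22,0): clear
  edge (22,0)–(24,7): clear
  edge (24,7)–(15,11): clear
  edge (15,11)–(15,4): clear
  midpoint (12,33/2) outside
  → clear
Obstacle 2 [(0,8) (1,3) (9,1) (11,10)]:
  edge (0,8)–(1,3): clear
  edge (1,3)–(9,1): clear
  edge (9,1)–(11,10): clear
  edge (11,10)–(0,8): clear
  midpoint (12,33/2) outside
  → clear
Obstacle 3 [(1,21) (4,13) (10,16) (10,24)]:
  edge (1,21)–(4,13): clear
  edge (4,13)–(10,16): clear
  edge (10,16)–(10,24): clear
  edge (10,24)–(1,21): clear
  midpoint (12,33/2) outside
  → clear

FREE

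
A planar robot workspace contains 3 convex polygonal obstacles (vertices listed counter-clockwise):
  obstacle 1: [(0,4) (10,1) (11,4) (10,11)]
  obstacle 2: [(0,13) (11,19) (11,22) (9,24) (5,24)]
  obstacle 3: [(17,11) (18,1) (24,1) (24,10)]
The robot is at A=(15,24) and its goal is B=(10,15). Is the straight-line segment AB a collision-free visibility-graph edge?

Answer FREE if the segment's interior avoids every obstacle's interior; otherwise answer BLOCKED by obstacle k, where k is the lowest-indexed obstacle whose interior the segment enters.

Obstacle 1 [(0,4) (10,1) (11,4) (10,11)]:
  edge (0,4)–(10,1): clear
  edge (10,1)–(11,4): clear
  edge (11,4)–(10,11): clear
  edge (10,11)–(0,4): clear
  midpoint (25/2,39/2) outside
  → clear
Obstacle 2 [(0,13) (11,19) (11,22) (9,24) (5,24)]:
  edge (0,13)–(11,19): clear
  edge (11,19)–(11,22): clear
  edge (11,22)–(9,24): clear
  edge (9,24)–(5,24): clear
  edge (5,24)–(0,13): clear
  midpoint (25/2,39/2) outside
  → clear
Obstacle 3 [(17,11) (18,1) (24,1) (24,10)]:
  edge (17,11)–(18,1): clear
  edge (18,1)–(24,1): clear
  edge (24,1)–(24,10): clear
  edge (24,10)–(17,11): clear
  midpoint (25/2,39/2) outside
  → clear

FREE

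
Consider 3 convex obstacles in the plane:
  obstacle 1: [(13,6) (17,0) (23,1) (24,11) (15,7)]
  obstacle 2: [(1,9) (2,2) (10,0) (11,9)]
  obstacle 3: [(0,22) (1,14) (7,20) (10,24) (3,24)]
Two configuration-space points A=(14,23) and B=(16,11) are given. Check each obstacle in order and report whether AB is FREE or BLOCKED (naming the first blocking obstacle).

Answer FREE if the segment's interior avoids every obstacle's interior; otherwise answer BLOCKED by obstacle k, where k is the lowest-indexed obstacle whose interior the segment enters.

Obstacle 1 [(13,6) (17,0) (23,1) (24,11) (15,7)]:
  edge (13,6)–(17,0): clear
  edge (17,0)–(23,1): clear
  edge (23,1)–(24,11): clear
  edge (24,11)–(15,7): clear
  edge (15,7)–(13,6): clear
  midpoint (15,17) outside
  → clear
Obstacle 2 [(1,9) (2,2) (10,0) (11,9)]:
  edge (1,9)–(2,2): clear
  edge (2,2)–(10,0): clear
  edge (10,0)–(11,9): clear
  edge (11,9)–(1,9): clear
  midpoint (15,17) outside
  → clear
Obstacle 3 [(0,22) (1,14) (7,20) (10,24) (3,24)]:
  edge (0,22)–(1,14): clear
  edge (1,14)–(7,20): clear
  edge (7,20)–(10,24): clear
  edge (10,24)–(3,24): clear
  edge (3,24)–(0,22): clear
  midpoint (15,17) outside
  → clear

FREE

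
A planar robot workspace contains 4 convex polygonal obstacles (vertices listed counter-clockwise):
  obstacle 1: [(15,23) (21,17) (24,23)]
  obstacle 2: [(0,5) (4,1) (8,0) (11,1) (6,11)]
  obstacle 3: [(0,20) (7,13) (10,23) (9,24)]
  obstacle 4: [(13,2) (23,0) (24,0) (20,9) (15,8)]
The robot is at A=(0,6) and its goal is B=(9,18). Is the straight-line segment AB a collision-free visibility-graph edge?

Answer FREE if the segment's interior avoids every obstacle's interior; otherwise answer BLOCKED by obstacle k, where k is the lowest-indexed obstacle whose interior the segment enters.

Obstacle 1 [(15,23) (21,17) (24,23)]:
  edge (15,23)–(21,17): clear
  edge (21,17)–(24,23): clear
  edge (24,23)–(15,23): clear
  midpoint (9/2,12) outside
  → clear
Obstacle 2 [(0,5) (4,1) (8,0) (11,1) (6,11)]:
  edge (0,5)–(4,1): clear
  edge (4,1)–(8,0): clear
  edge (8,0)–(11,1): clear
  edge (11,1)–(6,11): clear
  edge (6,11)–(0,5): clear
  midpoint (9/2,12) outside
  → clear
Obstacle 3 [(0,20) (7,13) (10,23) (9,24)]:
  edge (0,20)–(7,13): crosses AB
  edge (7,13)–(10,23): crosses AB
  edge (10,23)–(9,24): clear
  edge (9,24)–(0,20): clear
  → BLOCKED
Obstacle 4 [(13,2) (23,0) (24,0) (20,9) (15,8)]:
  edge (13,2)–(23,0): clear
  edge (23,0)–(24,0): clear
  edge (24,0)–(20,9): clear
  edge (20,9)–(15,8): clear
  edge (15,8)–(13,2): clear
  midpoint (9/2,12) outside
  → clear

BLOCKED by obstacle 3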